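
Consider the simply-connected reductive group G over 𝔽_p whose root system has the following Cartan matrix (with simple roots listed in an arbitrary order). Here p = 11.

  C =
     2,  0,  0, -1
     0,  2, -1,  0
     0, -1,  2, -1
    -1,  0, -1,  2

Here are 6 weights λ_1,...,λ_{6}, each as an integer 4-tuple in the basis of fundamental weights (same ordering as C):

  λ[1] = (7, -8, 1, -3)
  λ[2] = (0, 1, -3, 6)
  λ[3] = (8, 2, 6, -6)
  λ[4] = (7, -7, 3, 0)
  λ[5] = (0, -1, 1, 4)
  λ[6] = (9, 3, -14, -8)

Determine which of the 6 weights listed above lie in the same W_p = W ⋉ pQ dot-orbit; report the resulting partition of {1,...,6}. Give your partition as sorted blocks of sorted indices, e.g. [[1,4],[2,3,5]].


C ↔ A_4 under row/col permutation; |W(A_4)| = 120.

λ_j+ρ reflected into Ā_11 (⟨·,θ^∨⟩≤11); 4-tuples as given:

    [1] (1, 0, 2, 5)
    [2] (1, 0, 2, 5)
    [3] (1, 0, 2, 5)
    [4] (5, 2, 1, 1)
    [5] (1, 0, 2, 5)
    [6] (5, 2, 1, 1)

Grouping the 6 weights by Ā_11-representative: 2 linkage classes.

[[1, 2, 3, 5], [4, 6]]


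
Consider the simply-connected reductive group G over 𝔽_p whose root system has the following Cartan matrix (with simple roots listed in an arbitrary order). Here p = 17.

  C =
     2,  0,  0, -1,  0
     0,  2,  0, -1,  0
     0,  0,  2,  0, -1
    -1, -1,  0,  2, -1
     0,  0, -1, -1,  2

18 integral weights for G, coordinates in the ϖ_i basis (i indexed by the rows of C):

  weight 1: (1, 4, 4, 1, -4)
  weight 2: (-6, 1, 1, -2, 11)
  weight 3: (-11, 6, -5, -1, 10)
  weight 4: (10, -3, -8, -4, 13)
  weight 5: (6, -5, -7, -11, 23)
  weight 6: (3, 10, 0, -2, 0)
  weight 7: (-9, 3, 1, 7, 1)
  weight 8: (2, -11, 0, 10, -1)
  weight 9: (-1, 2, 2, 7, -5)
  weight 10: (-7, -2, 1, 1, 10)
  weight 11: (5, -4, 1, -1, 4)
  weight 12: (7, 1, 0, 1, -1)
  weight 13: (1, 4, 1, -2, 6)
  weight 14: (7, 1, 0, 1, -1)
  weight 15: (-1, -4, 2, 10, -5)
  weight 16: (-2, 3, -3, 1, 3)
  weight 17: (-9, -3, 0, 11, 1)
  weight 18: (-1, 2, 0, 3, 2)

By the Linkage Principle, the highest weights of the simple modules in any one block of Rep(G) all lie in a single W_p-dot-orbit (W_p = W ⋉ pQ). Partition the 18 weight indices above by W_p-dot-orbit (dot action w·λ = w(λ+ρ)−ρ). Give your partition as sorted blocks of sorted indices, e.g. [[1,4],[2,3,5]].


D_5 Cartan matrix, 5 simple roots permuted; ρ=(1,1,1,1,1).

Ā_17 reps of the 18 weights (D_5, coords as presented):

    1: (1, 4, 2, 1, 2)
    2: (1, 4, 2, 1, 2)
    3: (0, 3, 1, 4, 2)
    4: (3, 0, 2, 3, 2)
    5: (0, 3, 1, 4, 2)
    6: (3, 10, 1, 1, 0)
    7: (8, 4, 2, 0, 1)
    8: (3, 10, 1, 1, 0)
    9: (0, 3, 1, 4, 2)
    10: (1, 4, 2, 1, 2)
    11: (3, 0, 2, 3, 2)
    12: (8, 2, 1, 2, 0)
    13: (1, 4, 2, 1, 2)
    14: (8, 2, 1, 2, 0)
    15: (0, 3, 1, 4, 2)
    16: (1, 4, 2, 1, 2)
    17: (8, 2, 1, 2, 0)
    18: (0, 3, 1, 4, 2)

Partition of {1..18} into 6 W_17-dot-orbits:

[[1, 2, 10, 13, 16], [3, 5, 9, 15, 18], [4, 11], [6, 8], [7], [12, 14, 17]]


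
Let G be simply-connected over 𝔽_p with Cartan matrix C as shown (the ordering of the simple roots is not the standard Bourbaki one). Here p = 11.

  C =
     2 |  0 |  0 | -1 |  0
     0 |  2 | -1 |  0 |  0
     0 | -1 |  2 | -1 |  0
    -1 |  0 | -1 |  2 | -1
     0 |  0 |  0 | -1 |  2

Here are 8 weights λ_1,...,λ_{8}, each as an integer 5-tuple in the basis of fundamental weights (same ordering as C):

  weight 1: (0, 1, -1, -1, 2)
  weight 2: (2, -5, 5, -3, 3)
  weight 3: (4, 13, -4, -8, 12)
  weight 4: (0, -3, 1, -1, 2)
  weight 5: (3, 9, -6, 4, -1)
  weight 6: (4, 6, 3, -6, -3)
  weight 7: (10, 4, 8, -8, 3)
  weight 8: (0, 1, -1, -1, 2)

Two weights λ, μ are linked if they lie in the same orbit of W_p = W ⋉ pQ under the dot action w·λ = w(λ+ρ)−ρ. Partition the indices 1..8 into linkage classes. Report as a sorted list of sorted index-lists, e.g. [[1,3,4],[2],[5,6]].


C ↔ D_5 under row/col permutation; |W(D_5)| = 1920.

W_11-reps of the 8 weights in Ā_11 (same 5-coord order as C):

  1: (1, 2, 0, 0, 3);  2: (1, 4, 0, 2, 2);  3: (1, 2, 0, 0, 3);  4: (1, 2, 0, 0, 3);  5: (1, 2, 0, 0, 3);  6: (1, 4, 0, 2, 2);  7: (1, 4, 0, 2, 2);  8: (1, 2, 0, 0, 3)

Grouping the 8 weights by Ā_11-representative: 2 linkage classes.

[[1, 3, 4, 5, 8], [2, 6, 7]]


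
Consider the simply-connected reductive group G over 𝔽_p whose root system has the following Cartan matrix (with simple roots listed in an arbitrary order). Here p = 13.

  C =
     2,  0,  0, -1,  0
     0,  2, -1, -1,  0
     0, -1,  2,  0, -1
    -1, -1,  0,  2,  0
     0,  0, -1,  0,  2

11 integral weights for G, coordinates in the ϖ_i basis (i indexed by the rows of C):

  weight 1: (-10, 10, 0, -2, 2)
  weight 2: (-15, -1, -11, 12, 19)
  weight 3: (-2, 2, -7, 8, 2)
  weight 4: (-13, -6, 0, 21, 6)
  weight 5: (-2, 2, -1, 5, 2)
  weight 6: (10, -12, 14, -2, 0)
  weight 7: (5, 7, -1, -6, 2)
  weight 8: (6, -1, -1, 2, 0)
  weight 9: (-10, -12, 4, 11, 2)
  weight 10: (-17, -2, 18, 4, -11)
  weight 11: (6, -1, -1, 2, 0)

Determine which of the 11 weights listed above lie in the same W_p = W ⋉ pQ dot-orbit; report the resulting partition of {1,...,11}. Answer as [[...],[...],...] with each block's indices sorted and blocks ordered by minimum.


C ↔ A_5 under row/col permutation; |W(A_5)| = 720.

Ā_13 reps of the 11 weights (A_5, coords as presented):

  λ_1+ρ ↦ (1, 1, 1, 8, 1);  λ_2+ρ ↦ (7, 0, 0, 3, 1);  λ_3+ρ ↦ (1, 3, 0, 5, 3);  λ_4+ρ ↦ (0, 4, 1, 1, 4);  λ_5+ρ ↦ (1, 3, 0, 5, 3);  λ_6+ρ ↦ (1, 1, 1, 8, 1);  λ_7+ρ ↦ (1, 3, 0, 5, 3);  λ_8+ρ ↦ (7, 0, 0, 3, 1);  λ_9+ρ ↦ (1, 3, 0, 5, 3);  λ_10+ρ ↦ (1, 3, 0, 5, 3);  λ_11+ρ ↦ (7, 0, 0, 3, 1)

The 11 indices split into 4 linkage classes (same alcove rep ⇔ same W_13-dot-orbit):

[[1, 6], [2, 8, 11], [3, 5, 7, 9, 10], [4]]


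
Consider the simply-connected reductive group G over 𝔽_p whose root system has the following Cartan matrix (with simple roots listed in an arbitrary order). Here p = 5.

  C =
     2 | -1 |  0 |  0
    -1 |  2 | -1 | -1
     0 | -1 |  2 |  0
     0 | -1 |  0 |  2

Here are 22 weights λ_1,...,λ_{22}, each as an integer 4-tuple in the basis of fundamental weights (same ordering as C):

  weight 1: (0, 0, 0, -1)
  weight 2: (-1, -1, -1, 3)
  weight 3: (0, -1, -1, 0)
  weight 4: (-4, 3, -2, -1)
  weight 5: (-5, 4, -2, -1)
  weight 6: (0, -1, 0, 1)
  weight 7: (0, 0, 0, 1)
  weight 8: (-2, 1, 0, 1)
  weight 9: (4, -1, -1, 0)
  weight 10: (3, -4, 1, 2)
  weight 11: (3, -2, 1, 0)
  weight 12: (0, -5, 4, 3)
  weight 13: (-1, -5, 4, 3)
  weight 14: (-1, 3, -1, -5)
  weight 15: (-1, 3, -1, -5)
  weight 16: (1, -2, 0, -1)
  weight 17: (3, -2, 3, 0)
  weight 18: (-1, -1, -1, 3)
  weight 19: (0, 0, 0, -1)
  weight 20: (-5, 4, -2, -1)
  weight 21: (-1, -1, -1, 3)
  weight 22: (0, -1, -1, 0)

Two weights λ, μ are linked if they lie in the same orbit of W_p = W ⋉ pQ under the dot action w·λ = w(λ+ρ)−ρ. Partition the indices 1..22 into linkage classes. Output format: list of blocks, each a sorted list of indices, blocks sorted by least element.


D_4 Cartan matrix, 4 simple roots permuted; ρ=(1,1,1,1).

Each λ_j+ρ reduced to Ā_5; 4-tuples below use C's row order:

  [1] (1, 1, 1, 0)
  [2] (0, 0, 0, 4)
  [3] (1, 0, 0, 1)
  [4] (3, 0, 1, 0)
  [5] (4, 0, 1, 0)
  [6] (1, 0, 1, 2)
  [7] (1, 0, 1, 2)
  [8] (1, 0, 1, 2)
  [9] (4, 0, 1, 0)
  [10] (1, 1, 1, 0)
  [11] (3, 0, 1, 0)
  [12] (3, 0, 1, 0)
  [13] (4, 0, 1, 0)
  [14] (0, 0, 0, 4)
  [15] (0, 0, 0, 4)
  [16] (1, 0, 0, 1)
  [17] (1, 0, 1, 2)
  [18] (0, 0, 0, 4)
  [19] (1, 1, 1, 0)
  [20] (4, 0, 1, 0)
  [21] (0, 0, 0, 4)
  [22] (1, 0, 0, 1)

Linkage partition of the 22 weights (6 classes, p=5):

[[1, 10, 19], [2, 14, 15, 18, 21], [3, 16, 22], [4, 11, 12], [5, 9, 13, 20], [6, 7, 8, 17]]


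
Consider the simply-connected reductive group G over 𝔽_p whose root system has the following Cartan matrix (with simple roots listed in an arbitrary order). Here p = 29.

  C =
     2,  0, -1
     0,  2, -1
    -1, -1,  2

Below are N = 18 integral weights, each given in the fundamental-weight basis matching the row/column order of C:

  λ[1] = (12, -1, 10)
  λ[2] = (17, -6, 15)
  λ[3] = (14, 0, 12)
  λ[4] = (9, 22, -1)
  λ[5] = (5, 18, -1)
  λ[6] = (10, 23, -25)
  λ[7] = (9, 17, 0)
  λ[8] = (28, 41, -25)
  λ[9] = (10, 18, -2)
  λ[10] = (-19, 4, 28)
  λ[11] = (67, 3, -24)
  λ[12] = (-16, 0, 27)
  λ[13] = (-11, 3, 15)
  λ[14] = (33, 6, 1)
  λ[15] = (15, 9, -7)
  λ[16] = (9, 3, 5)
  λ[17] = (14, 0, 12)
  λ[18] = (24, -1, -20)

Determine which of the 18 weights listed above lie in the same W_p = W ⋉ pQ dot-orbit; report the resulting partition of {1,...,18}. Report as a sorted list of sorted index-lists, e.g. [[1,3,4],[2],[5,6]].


Root system A_3: the 3×3 matrix C matches after relabeling.

Alcove-folded reps (p=29, 18 weights, presented ϖ-order):

  [1] (13, 0, 11);  [2] (13, 0, 11);  [3] (15, 1, 13);  [4] (6, 19, 0);  [5] (6, 19, 0);  [6] (13, 0, 11);  [7] (10, 18, 1);  [8] (13, 0, 11);  [9] (10, 18, 1);  [10] (13, 0, 11);  [11] (10, 4, 6);  [12] (15, 1, 13);  [13] (10, 4, 6);  [14] (15, 2, 5);  [15] (10, 4, 6);  [16] (10, 4, 6);  [17] (15, 1, 13);  [18] (6, 19, 0)

The 18 indices split into 6 linkage classes (same alcove rep ⇔ same W_29-dot-orbit):

[[1, 2, 6, 8, 10], [3, 12, 17], [4, 5, 18], [7, 9], [11, 13, 15, 16], [14]]


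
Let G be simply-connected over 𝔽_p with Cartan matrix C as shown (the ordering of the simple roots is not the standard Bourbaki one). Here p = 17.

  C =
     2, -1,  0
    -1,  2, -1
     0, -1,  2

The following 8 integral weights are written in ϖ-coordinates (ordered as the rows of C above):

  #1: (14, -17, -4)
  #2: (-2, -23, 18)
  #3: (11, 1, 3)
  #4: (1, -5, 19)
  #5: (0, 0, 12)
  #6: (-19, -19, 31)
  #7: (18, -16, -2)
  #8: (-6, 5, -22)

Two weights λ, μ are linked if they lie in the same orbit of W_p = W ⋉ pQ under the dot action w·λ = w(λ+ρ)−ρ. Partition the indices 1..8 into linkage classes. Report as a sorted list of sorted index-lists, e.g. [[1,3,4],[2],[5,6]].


A_3 Cartan matrix, 3 simple roots permuted; ρ=(1,1,1).

λ_j+ρ reflected into Ā_17 (⟨·,θ^∨⟩≤17); 3-tuples as given:

    1: (1, 1, 13)
    2: (11, 2, 3)
    3: (11, 2, 3)
    4: (1, 1, 13)
    5: (1, 1, 13)
    6: (1, 1, 13)
    7: (1, 1, 13)
    8: (11, 2, 3)

Linkage partition of the 8 weights (2 classes, p=17):

[[1, 4, 5, 6, 7], [2, 3, 8]]


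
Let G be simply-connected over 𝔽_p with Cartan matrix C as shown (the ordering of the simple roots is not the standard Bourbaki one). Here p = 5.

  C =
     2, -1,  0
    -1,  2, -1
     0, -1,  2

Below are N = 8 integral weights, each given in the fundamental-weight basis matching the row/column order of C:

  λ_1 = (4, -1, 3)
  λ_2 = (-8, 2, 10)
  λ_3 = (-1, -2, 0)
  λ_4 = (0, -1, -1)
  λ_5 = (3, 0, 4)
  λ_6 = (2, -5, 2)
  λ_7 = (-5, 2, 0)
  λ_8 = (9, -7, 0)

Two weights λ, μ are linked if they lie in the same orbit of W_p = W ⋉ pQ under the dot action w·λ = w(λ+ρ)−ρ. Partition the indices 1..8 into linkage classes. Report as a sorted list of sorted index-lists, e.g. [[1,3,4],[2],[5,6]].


Dynkin diagram of C (from the 4 off-diagonal −1 entries): A_3.

Ā_5 reps of the 8 weights (A_3, coords as presented):

  1: (1, 0, 0)
  2: (1, 2, 1)
  3: (1, 0, 0)
  4: (1, 0, 0)
  5: (1, 0, 0)
  6: (1, 2, 1)
  7: (3, 1, 0)
  8: (1, 0, 0)

Grouping the 8 weights by Ā_5-representative: 3 linkage classes.

[[1, 3, 4, 5, 8], [2, 6], [7]]


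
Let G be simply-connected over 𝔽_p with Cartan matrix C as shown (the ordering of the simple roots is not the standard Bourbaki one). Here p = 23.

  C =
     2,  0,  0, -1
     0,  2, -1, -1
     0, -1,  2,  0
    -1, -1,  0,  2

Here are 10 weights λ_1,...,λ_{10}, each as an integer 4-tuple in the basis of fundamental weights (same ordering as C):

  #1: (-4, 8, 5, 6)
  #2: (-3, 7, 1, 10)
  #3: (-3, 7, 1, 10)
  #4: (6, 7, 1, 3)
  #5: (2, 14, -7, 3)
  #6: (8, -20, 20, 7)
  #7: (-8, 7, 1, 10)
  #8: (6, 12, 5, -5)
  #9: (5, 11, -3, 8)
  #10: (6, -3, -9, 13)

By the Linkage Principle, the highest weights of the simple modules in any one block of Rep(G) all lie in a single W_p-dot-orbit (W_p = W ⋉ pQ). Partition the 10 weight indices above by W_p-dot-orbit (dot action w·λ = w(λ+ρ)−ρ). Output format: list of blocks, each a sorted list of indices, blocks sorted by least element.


Cartan matrix: type A_4 (|W|=120); un-permuting the 4 rows.

Ā_23 reps of the 10 weights (A_4, coords as presented):

  [1] (3, 9, 6, 4) · [2] (2, 8, 2, 9) · [3] (2, 8, 2, 9) · [4] (7, 8, 2, 4) · [5] (3, 9, 6, 4) · [6] (2, 8, 2, 9) · [7] (7, 8, 2, 4) · [8] (3, 9, 6, 4) · [9] (2, 8, 2, 9) · [10] (7, 8, 2, 4)

These 10 weights hit 3 W_23-dot-orbits; sizes (3, 4, 3):

[[1, 5, 8], [2, 3, 6, 9], [4, 7, 10]]


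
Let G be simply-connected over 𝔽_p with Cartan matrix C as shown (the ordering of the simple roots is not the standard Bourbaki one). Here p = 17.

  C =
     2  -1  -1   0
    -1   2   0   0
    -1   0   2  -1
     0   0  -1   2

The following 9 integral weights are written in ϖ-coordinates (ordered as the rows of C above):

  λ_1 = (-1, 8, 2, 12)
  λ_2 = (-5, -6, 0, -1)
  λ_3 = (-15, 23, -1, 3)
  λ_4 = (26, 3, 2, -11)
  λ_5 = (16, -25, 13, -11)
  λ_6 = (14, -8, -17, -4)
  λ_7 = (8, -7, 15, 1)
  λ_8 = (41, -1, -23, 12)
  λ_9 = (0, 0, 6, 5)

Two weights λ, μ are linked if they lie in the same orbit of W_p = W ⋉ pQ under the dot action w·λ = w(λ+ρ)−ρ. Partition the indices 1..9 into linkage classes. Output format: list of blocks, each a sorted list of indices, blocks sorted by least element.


A_4 Cartan matrix, 4 simple roots permuted; ρ=(1,1,1,1).

W_17-reps of the 9 weights in Ā_17 (same 4-coord order as C):

    1: (0, 1, 3, 5)
    2: (0, 1, 3, 5)
    3: (0, 3, 4, 3)
    4: (0, 3, 4, 3)
    5: (0, 3, 4, 3)
    6: (1, 1, 7, 6)
    7: (1, 1, 7, 6)
    8: (0, 1, 3, 5)
    9: (1, 1, 7, 6)

Grouping the 9 weights by Ā_17-representative: 3 linkage classes.

[[1, 2, 8], [3, 4, 5], [6, 7, 9]]


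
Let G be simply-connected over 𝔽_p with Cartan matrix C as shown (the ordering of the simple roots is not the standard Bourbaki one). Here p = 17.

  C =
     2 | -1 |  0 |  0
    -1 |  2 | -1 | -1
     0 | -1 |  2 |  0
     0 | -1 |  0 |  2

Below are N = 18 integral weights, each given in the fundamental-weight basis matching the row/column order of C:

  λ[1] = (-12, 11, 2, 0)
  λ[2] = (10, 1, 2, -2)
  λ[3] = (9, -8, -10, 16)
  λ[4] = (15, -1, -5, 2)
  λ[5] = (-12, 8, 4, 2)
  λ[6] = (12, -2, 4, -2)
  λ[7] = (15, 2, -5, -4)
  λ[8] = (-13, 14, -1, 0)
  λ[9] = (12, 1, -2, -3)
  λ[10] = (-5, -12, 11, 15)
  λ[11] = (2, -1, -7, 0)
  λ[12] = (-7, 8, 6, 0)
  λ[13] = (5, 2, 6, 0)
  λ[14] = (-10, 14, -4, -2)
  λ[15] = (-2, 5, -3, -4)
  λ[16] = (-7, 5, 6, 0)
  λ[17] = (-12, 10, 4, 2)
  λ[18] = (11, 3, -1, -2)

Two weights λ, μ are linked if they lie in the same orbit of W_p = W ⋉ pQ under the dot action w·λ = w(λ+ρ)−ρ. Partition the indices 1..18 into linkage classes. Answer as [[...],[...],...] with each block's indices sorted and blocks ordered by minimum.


Cartan matrix: type D_4 (|W|=192); un-permuting the 4 rows.

Folding the 18 weights λ_j+ρ into Ā_17 (reps in the given 4-coord order):

  λ_1+ρ ↦ (11, 1, 3, 1);  λ_2+ρ ↦ (11, 1, 3, 1);  λ_3+ρ ↦ (6, 0, 7, 1);  λ_4+ρ ↦ (12, 1, 0, 1);  λ_5+ρ ↦ (9, 2, 3, 1);  λ_6+ρ ↦ (11, 1, 3, 1);  λ_7+ρ ↦ (12, 1, 0, 1);  λ_8+ρ ↦ (12, 1, 0, 1);  λ_9+ρ ↦ (12, 1, 0, 1);  λ_10+ρ ↦ (11, 1, 3, 1);  λ_11+ρ ↦ (1, 0, 2, 3);  λ_12+ρ ↦ (6, 0, 7, 1);  λ_13+ρ ↦ (6, 0, 7, 1);  λ_14+ρ ↦ (9, 2, 3, 1);  λ_15+ρ ↦ (1, 0, 2, 3);  λ_16+ρ ↦ (6, 0, 7, 1);  λ_17+ρ ↦ (9, 2, 3, 1);  λ_18+ρ ↦ (12, 1, 0, 1)

These 18 weights hit 5 W_17-dot-orbits; sizes (4, 4, 5, 3, 2):

[[1, 2, 6, 10], [3, 12, 13, 16], [4, 7, 8, 9, 18], [5, 14, 17], [11, 15]]


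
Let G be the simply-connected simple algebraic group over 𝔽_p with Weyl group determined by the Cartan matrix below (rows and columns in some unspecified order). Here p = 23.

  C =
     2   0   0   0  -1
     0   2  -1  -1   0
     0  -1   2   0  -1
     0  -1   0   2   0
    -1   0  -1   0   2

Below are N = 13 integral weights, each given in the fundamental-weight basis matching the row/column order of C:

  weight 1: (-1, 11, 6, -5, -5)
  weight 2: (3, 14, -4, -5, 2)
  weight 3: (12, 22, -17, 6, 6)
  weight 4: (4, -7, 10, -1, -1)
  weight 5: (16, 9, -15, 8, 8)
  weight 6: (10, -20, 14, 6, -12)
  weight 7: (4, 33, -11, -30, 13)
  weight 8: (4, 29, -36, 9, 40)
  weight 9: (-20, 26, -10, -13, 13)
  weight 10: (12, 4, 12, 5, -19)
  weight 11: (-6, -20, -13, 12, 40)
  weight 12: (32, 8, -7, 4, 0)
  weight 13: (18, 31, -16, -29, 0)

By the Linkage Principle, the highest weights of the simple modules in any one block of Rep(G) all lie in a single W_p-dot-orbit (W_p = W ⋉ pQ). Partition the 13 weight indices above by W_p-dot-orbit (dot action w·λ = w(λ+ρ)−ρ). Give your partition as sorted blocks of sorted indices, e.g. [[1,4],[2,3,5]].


Cartan matrix: type A_5 (|W|=720); un-permuting the 5 rows.

Ā_23 reps of the 13 weights (A_5, coords as presented):

  1: (4, 8, 3, 4, 0)
  2: (4, 8, 3, 4, 0)
  3: (7, 3, 7, 4, 2)
  4: (5, 0, 5, 6, 0)
  5: (4, 1, 5, 3, 5)
  6: (4, 8, 3, 4, 0)
  7: (4, 1, 5, 3, 5)
  8: (5, 0, 5, 6, 0)
  9: (4, 1, 5, 3, 5)
  10: (4, 0, 5, 5, 8)
  11: (4, 0, 5, 5, 8)
  12: (4, 1, 5, 3, 5)
  13: (4, 1, 5, 3, 5)

Partition of {1..13} into 5 W_23-dot-orbits:

[[1, 2, 6], [3], [4, 8], [5, 7, 9, 12, 13], [10, 11]]


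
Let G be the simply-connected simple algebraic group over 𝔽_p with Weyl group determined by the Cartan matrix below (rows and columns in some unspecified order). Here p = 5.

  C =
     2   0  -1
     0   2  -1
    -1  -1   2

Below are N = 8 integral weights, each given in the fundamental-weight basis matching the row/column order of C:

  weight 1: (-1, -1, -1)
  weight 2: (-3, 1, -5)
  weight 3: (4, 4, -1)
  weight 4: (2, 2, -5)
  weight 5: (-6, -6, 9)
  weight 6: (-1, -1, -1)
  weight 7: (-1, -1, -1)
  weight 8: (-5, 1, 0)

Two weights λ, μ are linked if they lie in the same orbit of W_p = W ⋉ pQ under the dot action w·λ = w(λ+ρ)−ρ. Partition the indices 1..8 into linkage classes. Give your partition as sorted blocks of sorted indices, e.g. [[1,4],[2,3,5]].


Type A_3, rank 3, |W|=24; reorder rows/cols to standard.

Each λ_j+ρ reduced to Ā_5; 3-tuples below use C's row order:

  1: (0, 0, 0) · 2: (1, 1, 2) · 3: (0, 0, 0) · 4: (1, 1, 2) · 5: (0, 0, 0) · 6: (0, 0, 0) · 7: (0, 0, 0) · 8: (1, 1, 2)

Partition of {1..8} into 2 W_5-dot-orbits:

[[1, 3, 5, 6, 7], [2, 4, 8]]


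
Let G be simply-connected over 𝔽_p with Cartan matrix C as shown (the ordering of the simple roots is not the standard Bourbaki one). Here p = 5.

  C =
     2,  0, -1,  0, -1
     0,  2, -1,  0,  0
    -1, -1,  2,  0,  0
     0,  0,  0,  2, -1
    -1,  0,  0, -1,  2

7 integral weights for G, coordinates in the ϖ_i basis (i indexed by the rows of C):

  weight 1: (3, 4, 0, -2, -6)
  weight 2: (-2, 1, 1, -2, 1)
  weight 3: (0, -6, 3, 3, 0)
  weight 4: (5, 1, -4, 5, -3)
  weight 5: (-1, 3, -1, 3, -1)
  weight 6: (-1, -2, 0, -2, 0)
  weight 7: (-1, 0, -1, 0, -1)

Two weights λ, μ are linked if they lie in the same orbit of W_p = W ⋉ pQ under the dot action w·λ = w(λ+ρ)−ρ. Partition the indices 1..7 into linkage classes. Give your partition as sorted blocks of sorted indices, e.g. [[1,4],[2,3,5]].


C ↔ A_5 under row/col permutation; |W(A_5)| = 720.

W_5-reps of the 7 weights in Ā_5 (same 5-coord order as C):

  [1] (0, 1, 0, 1, 0);  [2] (1, 2, 1, 1, 0);  [3] (0, 1, 0, 1, 0);  [4] (1, 2, 1, 1, 0);  [5] (0, 1, 0, 1, 0);  [6] (0, 1, 0, 1, 0);  [7] (0, 1, 0, 1, 0)

Partition of {1..7} into 2 W_5-dot-orbits:

[[1, 3, 5, 6, 7], [2, 4]]


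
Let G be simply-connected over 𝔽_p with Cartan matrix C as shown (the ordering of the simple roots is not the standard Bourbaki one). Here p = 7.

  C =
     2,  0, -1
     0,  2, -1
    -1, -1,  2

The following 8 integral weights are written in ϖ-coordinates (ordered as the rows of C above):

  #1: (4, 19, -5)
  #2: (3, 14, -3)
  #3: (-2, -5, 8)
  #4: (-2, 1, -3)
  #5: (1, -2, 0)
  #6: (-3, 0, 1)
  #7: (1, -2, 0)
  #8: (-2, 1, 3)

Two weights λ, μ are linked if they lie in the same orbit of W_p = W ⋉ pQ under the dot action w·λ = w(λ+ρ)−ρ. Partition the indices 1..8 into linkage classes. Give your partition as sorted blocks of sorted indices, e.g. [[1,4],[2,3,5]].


Cartan matrix: type A_3 (|W|=24); un-permuting the 3 rows.

Folding the 8 weights λ_j+ρ into Ā_7 (reps in the given 3-coord order):

  1: (2, 1, 0) · 2: (1, 2, 3) · 3: (1, 2, 3) · 4: (2, 1, 0) · 5: (2, 1, 0) · 6: (2, 1, 0) · 7: (2, 1, 0) · 8: (1, 2, 3)

2 distinct reps among the 8 weights ⇒ 2 W_7-linkage classes:

[[1, 4, 5, 6, 7], [2, 3, 8]]


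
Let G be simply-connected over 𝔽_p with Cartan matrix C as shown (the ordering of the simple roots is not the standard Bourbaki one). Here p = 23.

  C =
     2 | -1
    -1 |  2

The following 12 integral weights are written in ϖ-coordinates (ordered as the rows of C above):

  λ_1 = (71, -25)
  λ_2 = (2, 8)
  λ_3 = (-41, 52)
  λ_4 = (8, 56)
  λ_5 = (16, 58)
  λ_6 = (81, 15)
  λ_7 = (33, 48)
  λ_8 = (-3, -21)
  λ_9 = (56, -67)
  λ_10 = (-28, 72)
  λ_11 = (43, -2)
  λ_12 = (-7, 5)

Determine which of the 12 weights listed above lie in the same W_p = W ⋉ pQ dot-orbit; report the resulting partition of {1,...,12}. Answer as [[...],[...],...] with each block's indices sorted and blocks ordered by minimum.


A_2 Cartan matrix, 2 simple roots permuted; ρ=(1,1).

Each λ_j+ρ reduced to Ā_23; 2-tuples below use C's row order:

  λ_1+ρ ↦ (20, 2) · λ_2+ρ ↦ (3, 9) · λ_3+ρ ↦ (7, 10) · λ_4+ρ ↦ (3, 9) · λ_5+ρ ↦ (7, 10) · λ_6+ρ ↦ (7, 10) · λ_7+ρ ↦ (3, 9) · λ_8+ρ ↦ (20, 2) · λ_9+ρ ↦ (3, 9) · λ_10+ρ ↦ (0, 19) · λ_11+ρ ↦ (2, 20) · λ_12+ρ ↦ (6, 0)

Partition of {1..12} into 6 W_23-dot-orbits:

[[1, 8], [2, 4, 7, 9], [3, 5, 6], [10], [11], [12]]


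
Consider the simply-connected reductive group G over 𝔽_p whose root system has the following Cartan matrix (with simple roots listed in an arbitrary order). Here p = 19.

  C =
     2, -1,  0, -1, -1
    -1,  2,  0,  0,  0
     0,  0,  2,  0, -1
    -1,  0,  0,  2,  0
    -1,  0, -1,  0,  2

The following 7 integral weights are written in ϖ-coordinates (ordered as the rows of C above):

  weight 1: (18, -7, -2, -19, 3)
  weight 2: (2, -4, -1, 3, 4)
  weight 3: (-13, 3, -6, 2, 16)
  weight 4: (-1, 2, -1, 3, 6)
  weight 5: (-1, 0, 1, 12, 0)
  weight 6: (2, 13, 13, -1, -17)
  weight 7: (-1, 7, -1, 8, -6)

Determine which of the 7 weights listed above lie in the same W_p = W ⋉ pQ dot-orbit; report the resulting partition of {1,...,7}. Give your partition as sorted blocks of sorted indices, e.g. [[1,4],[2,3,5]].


Dynkin diagram of C (from the 8 off-diagonal −1 entries): D_5.

W_19-reps of the 7 weights in Ā_19 (same 5-coord order as C):

  [1] (0, 1, 2, 13, 1)
  [2] (0, 3, 0, 4, 5)
  [3] (0, 3, 0, 4, 5)
  [4] (0, 3, 0, 4, 5)
  [5] (0, 1, 2, 13, 1)
  [6] (0, 1, 2, 13, 1)
  [7] (0, 3, 0, 4, 5)

These 7 weights hit 2 W_19-dot-orbits; sizes (3, 4):

[[1, 5, 6], [2, 3, 4, 7]]


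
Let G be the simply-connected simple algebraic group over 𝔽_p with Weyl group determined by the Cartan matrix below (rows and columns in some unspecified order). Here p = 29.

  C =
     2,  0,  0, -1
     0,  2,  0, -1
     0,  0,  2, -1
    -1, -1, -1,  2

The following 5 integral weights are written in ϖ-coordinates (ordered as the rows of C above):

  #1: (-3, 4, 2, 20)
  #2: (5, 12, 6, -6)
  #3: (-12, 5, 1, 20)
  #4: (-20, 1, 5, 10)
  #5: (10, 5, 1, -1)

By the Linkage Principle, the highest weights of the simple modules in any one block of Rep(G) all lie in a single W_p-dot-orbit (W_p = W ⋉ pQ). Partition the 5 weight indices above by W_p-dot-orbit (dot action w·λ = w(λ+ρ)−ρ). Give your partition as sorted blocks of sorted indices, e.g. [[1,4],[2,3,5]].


D_4 Cartan matrix, 4 simple roots permuted; ρ=(1,1,1,1).

W_29-reps of the 5 weights in Ā_29 (same 4-coord order as C):

    1: (2, 5, 3, 0)
    2: (1, 8, 2, 5)
    3: (11, 6, 2, 0)
    4: (11, 6, 2, 0)
    5: (11, 6, 2, 0)

3 distinct reps among the 5 weights ⇒ 3 W_29-linkage classes:

[[1], [2], [3, 4, 5]]


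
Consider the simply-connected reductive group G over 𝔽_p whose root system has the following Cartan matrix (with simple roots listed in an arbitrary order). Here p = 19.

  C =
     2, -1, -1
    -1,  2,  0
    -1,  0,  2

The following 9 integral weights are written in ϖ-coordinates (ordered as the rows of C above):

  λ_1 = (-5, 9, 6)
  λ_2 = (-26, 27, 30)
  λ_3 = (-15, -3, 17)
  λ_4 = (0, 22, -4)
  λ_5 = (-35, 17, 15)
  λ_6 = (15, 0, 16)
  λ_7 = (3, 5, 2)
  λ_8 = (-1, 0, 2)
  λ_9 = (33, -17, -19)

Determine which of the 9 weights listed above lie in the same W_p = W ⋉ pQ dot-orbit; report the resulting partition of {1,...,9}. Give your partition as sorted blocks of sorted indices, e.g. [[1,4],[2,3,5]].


Root system A_3: the 3×3 matrix C matches after relabeling.

Folding the 9 weights λ_j+ρ into Ā_19 (reps in the given 3-coord order):

  1: (4, 6, 3) · 2: (4, 6, 3) · 3: (2, 14, 2) · 4: (2, 14, 2) · 5: (0, 1, 3) · 6: (2, 14, 2) · 7: (4, 6, 3) · 8: (0, 1, 3) · 9: (0, 1, 3)

These 9 weights hit 3 W_19-dot-orbits; sizes (3, 3, 3):

[[1, 2, 7], [3, 4, 6], [5, 8, 9]]


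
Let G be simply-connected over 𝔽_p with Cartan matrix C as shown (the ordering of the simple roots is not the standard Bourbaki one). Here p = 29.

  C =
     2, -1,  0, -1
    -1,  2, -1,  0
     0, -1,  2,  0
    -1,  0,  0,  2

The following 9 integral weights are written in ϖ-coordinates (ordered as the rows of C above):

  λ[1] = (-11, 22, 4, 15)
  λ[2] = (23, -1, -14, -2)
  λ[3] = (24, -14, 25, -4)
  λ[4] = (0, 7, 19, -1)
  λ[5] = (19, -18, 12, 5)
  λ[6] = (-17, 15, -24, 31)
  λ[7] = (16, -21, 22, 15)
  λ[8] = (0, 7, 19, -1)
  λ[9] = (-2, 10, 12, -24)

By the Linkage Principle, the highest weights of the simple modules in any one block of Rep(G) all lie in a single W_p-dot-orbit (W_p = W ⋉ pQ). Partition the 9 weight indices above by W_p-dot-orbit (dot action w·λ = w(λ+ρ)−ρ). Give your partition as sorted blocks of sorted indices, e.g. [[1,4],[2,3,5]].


C ↔ A_4 under row/col permutation; |W(A_4)| = 120.

Each λ_j+ρ reduced to Ā_29; 4-tuples below use C's row order:

    [1] (10, 13, 0, 1)
    [2] (10, 13, 0, 1)
    [3] (3, 13, 4, 6)
    [4] (1, 8, 20, 0)
    [5] (3, 13, 4, 6)
    [6] (7, 13, 3, 6)
    [7] (3, 13, 4, 6)
    [8] (1, 8, 20, 0)
    [9] (10, 13, 0, 1)

Grouping the 9 weights by Ā_29-representative: 4 linkage classes.

[[1, 2, 9], [3, 5, 7], [4, 8], [6]]


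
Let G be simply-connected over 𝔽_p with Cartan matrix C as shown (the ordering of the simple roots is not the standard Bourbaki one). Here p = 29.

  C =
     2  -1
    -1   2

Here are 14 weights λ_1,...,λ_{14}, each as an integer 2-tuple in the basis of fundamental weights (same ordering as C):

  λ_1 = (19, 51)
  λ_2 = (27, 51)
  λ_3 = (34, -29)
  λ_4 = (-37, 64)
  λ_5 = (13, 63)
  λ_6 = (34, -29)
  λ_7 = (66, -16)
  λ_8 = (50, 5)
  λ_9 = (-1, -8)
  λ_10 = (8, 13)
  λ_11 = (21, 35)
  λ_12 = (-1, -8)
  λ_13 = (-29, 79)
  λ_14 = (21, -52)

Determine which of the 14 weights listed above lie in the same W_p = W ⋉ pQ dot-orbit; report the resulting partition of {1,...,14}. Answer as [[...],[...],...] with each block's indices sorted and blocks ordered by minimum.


A_2 Cartan matrix, 2 simple roots permuted; ρ=(1,1).

W_29-reps of the 14 weights in Ā_29 (same 2-coord order as C):

    λ_1 → (9, 14)
    λ_2 → (1, 22)
    λ_3 → (1, 22)
    λ_4 → (7, 0)
    λ_5 → (9, 14)
    λ_6 → (1, 22)
    λ_7 → (9, 14)
    λ_8 → (1, 22)
    λ_9 → (7, 0)
    λ_10 → (9, 14)
    λ_11 → (7, 0)
    λ_12 → (7, 0)
    λ_13 → (1, 22)
    λ_14 → (7, 0)

The 14 indices split into 3 linkage classes (same alcove rep ⇔ same W_29-dot-orbit):

[[1, 5, 7, 10], [2, 3, 6, 8, 13], [4, 9, 11, 12, 14]]


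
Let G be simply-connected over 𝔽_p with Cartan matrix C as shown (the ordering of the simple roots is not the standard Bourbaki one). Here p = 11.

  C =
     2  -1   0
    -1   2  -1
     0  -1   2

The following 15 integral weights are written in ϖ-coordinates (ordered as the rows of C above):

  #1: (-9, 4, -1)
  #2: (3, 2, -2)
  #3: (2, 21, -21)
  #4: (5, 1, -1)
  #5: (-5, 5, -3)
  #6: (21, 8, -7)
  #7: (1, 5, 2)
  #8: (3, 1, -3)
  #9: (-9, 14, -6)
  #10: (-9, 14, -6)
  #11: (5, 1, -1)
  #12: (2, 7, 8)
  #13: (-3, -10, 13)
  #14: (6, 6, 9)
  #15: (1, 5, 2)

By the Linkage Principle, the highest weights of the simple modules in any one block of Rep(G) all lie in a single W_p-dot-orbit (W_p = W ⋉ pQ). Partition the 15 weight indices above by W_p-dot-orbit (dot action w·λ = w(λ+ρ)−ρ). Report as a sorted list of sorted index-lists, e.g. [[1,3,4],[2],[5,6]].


Type A_3, rank 3, |W|=24; reorder rows/cols to standard.

Alcove-folded reps (p=11, 15 weights, presented ϖ-order):

  λ_1+ρ ↦ (5, 0, 3);  λ_2+ρ ↦ (4, 2, 1);  λ_3+ρ ↦ (2, 6, 3);  λ_4+ρ ↦ (6, 2, 0);  λ_5+ρ ↦ (4, 0, 2);  λ_6+ρ ↦ (6, 2, 0);  λ_7+ρ ↦ (2, 6, 3);  λ_8+ρ ↦ (4, 0, 2);  λ_9+ρ ↦ (4, 2, 1);  λ_10+ρ ↦ (4, 2, 1);  λ_11+ρ ↦ (6, 2, 0);  λ_12+ρ ↦ (6, 2, 0);  λ_13+ρ ↦ (6, 2, 0);  λ_14+ρ ↦ (4, 2, 1);  λ_15+ρ ↦ (2, 6, 3)

These 15 weights hit 5 W_11-dot-orbits; sizes (1, 4, 3, 5, 2):

[[1], [2, 9, 10, 14], [3, 7, 15], [4, 6, 11, 12, 13], [5, 8]]


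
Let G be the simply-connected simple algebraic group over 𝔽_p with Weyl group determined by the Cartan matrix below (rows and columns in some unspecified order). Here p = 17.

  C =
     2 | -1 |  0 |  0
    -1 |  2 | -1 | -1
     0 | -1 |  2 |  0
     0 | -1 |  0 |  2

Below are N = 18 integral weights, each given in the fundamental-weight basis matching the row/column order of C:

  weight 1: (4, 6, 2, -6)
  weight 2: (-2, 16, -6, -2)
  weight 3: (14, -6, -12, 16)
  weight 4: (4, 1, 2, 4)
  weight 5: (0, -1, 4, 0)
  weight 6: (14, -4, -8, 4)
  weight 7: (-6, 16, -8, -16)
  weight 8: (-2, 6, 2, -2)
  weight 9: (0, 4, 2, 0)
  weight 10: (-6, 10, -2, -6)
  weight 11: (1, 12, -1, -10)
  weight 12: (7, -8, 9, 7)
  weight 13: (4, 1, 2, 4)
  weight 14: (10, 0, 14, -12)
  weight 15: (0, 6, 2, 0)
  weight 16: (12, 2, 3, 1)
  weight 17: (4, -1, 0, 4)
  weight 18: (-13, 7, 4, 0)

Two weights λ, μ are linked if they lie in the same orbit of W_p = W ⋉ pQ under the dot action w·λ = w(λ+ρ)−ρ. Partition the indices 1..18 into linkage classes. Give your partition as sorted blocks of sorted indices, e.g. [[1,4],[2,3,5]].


Root system D_4: the 4×4 matrix C matches after relabeling.

λ_j+ρ reflected into Ā_17 (⟨·,θ^∨⟩≤17); 4-tuples as given:

  [1] (5, 2, 3, 5) · [2] (1, 0, 5, 1) · [3] (1, 0, 5, 1) · [4] (5, 2, 3, 5) · [5] (1, 0, 5, 1) · [6] (5, 2, 3, 5) · [7] (5, 2, 3, 5) · [8] (1, 5, 3, 1) · [9] (1, 5, 3, 1) · [10] (5, 0, 1, 5) · [11] (2, 2, 0, 9) · [12] (1, 5, 3, 1) · [13] (5, 2, 3, 5) · [14] (1, 0, 5, 1) · [15] (1, 5, 3, 1) · [16] (8, 1, 1, 3) · [17] (5, 0, 1, 5) · [18] (8, 1, 1, 3)

These 18 weights hit 6 W_17-dot-orbits; sizes (5, 4, 4, 2, 1, 2):

[[1, 4, 6, 7, 13], [2, 3, 5, 14], [8, 9, 12, 15], [10, 17], [11], [16, 18]]


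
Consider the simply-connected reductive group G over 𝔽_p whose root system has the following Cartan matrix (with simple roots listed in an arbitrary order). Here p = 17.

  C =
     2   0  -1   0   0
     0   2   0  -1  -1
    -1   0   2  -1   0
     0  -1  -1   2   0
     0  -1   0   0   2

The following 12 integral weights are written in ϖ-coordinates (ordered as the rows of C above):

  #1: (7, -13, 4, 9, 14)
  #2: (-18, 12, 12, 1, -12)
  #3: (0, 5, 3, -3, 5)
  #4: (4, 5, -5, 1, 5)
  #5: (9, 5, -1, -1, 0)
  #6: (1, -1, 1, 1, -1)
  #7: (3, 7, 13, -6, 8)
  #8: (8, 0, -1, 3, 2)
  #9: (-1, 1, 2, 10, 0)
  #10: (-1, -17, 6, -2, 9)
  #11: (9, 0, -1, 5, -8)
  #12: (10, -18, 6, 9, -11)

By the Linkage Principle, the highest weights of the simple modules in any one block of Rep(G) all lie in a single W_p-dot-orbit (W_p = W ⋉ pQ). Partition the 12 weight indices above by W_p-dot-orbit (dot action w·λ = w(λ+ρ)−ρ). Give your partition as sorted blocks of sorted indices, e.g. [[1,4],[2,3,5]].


Dynkin diagram of C (from the 8 off-diagonal −1 entries): A_5.

Alcove-folded reps (p=17, 12 weights, presented ϖ-order):

  [1] (1, 4, 2, 2, 6)
  [2] (2, 0, 2, 2, 0)
  [3] (1, 4, 2, 2, 6)
  [4] (1, 4, 2, 2, 6)
  [5] (10, 6, 0, 0, 1)
  [6] (2, 0, 2, 2, 0)
  [7] (9, 1, 0, 4, 3)
  [8] (9, 1, 0, 4, 3)
  [9] (0, 2, 3, 11, 1)
  [10] (10, 6, 0, 0, 1)
  [11] (10, 6, 0, 0, 1)
  [12] (10, 6, 0, 0, 1)

Grouping the 12 weights by Ā_17-representative: 5 linkage classes.

[[1, 3, 4], [2, 6], [5, 10, 11, 12], [7, 8], [9]]


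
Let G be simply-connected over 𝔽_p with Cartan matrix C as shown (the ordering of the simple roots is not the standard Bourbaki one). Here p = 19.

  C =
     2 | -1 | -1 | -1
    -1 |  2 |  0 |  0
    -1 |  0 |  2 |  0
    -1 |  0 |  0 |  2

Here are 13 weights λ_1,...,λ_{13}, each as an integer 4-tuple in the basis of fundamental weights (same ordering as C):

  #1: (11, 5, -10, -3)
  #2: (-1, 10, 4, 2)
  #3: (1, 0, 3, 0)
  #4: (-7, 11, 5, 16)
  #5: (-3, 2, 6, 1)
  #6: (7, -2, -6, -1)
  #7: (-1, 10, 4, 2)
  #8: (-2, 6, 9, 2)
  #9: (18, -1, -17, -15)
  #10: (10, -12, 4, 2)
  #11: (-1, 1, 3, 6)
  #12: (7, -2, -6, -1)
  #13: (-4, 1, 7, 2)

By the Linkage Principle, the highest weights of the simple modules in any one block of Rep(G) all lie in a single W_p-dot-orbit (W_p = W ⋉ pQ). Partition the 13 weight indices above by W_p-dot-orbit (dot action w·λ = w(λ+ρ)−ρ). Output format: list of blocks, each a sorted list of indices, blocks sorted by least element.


Type D_4, rank 4, |W|=192; reorder rows/cols to standard.

Each λ_j+ρ reduced to Ā_19; 4-tuples below use C's row order:

  λ_1 → (1, 6, 9, 2);  λ_2 → (0, 11, 5, 3);  λ_3 → (2, 1, 4, 1);  λ_4 → (0, 2, 4, 7);  λ_5 → (2, 1, 5, 0);  λ_6 → (2, 1, 5, 0);  λ_7 → (0, 11, 5, 3);  λ_8 → (1, 6, 9, 2);  λ_9 → (0, 11, 5, 3);  λ_10 → (0, 11, 5, 3);  λ_11 → (0, 2, 4, 7);  λ_12 → (2, 1, 5, 0);  λ_13 → (2, 1, 5, 0)

Partition of {1..13} into 5 W_19-dot-orbits:

[[1, 8], [2, 7, 9, 10], [3], [4, 11], [5, 6, 12, 13]]


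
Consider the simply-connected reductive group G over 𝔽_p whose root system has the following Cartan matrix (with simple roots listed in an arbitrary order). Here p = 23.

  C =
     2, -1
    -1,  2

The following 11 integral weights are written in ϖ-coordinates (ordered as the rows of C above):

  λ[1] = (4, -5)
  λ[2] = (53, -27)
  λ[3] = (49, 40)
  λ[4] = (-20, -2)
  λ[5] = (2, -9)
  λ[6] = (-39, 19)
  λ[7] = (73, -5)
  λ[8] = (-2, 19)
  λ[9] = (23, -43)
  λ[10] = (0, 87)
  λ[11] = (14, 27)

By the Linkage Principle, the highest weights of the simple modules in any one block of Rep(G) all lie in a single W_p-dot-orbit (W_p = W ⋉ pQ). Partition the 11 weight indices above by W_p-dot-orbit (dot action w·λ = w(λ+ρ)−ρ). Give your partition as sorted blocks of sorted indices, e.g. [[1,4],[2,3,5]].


Cartan matrix: type A_2 (|W|=6); un-permuting the 2 rows.

Alcove-folded reps (p=23, 11 weights, presented ϖ-order):

  λ_1+ρ ↦ (1, 4) · λ_2+ρ ↦ (5, 3) · λ_3+ρ ↦ (1, 4) · λ_4+ρ ↦ (1, 19) · λ_5+ρ ↦ (5, 3) · λ_6+ρ ↦ (5, 3) · λ_7+ρ ↦ (1, 4) · λ_8+ρ ↦ (1, 19) · λ_9+ρ ↦ (1, 4) · λ_10+ρ ↦ (1, 19) · λ_11+ρ ↦ (5, 3)

The 11 indices split into 3 linkage classes (same alcove rep ⇔ same W_23-dot-orbit):

[[1, 3, 7, 9], [2, 5, 6, 11], [4, 8, 10]]


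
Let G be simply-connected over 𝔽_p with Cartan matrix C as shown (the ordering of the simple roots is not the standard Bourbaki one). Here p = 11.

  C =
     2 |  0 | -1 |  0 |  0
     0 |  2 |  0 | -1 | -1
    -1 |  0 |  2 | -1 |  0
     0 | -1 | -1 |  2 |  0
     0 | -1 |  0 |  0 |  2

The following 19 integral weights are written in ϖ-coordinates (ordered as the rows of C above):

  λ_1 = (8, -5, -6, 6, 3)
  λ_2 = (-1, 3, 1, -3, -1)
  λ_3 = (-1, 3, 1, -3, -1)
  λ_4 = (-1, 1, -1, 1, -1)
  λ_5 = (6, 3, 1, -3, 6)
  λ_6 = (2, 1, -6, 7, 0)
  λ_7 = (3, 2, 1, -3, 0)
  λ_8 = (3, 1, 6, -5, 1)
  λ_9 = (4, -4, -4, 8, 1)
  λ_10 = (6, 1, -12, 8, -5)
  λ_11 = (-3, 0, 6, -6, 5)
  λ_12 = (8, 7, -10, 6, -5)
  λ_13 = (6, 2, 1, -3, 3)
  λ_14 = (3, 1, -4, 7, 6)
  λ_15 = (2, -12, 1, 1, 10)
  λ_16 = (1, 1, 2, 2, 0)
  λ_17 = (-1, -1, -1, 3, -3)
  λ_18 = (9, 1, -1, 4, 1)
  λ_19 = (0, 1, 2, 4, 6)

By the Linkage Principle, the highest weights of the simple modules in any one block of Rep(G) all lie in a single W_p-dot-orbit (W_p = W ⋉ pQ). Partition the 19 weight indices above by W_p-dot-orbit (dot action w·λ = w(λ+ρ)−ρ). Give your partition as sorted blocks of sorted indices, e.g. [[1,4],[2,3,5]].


Type A_5, rank 5, |W|=720; reorder rows/cols to standard.

λ_j+ρ reflected into Ā_11 (⟨·,θ^∨⟩≤11); 5-tuples as given:

  λ_1+ρ ↦ (4, 2, 3, 2, 0) · λ_2+ρ ↦ (0, 2, 0, 2, 0) · λ_3+ρ ↦ (0, 2, 0, 2, 0) · λ_4+ρ ↦ (0, 2, 0, 2, 0) · λ_5+ρ ↦ (0, 2, 0, 2, 0) · λ_6+ρ ↦ (2, 2, 3, 3, 1) · λ_7+ρ ↦ (4, 1, 0, 2, 1) · λ_8+ρ ↦ (4, 2, 3, 2, 0) · λ_9+ρ ↦ (2, 2, 3, 3, 1) · λ_10+ρ ↦ (4, 2, 3, 2, 0) · λ_11+ρ ↦ (2, 4, 0, 1, 2) · λ_12+ρ ↦ (4, 2, 3, 2, 0) · λ_13+ρ ↦ (4, 1, 0, 2, 1) · λ_14+ρ ↦ (3, 2, 3, 2, 0) · λ_15+ρ ↦ (4, 2, 3, 2, 0) · λ_16+ρ ↦ (2, 2, 3, 3, 1) · λ_17+ρ ↦ (0, 2, 0, 2, 0) · λ_18+ρ ↦ (2, 4, 0, 1, 2) · λ_19+ρ ↦ (3, 2, 3, 2, 0)

The 19 indices split into 6 linkage classes (same alcove rep ⇔ same W_11-dot-orbit):

[[1, 8, 10, 12, 15], [2, 3, 4, 5, 17], [6, 9, 16], [7, 13], [11, 18], [14, 19]]


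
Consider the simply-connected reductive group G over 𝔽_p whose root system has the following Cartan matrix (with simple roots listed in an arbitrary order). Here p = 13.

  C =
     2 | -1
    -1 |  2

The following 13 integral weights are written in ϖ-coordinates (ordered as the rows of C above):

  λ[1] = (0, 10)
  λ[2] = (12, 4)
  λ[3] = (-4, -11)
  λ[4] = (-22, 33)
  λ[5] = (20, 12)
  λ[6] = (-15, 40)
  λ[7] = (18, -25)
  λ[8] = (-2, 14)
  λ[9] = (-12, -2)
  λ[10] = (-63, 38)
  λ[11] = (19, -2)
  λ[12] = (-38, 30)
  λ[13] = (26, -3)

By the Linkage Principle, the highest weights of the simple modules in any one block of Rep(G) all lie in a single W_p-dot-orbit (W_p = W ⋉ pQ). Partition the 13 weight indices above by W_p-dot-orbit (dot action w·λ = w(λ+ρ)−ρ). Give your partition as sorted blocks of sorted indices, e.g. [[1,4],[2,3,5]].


Cartan matrix: type A_2 (|W|=6); un-permuting the 2 rows.

Folding the 13 weights λ_j+ρ into Ā_13 (reps in the given 2-coord order):

    λ_1+ρ ↦ (1, 11)
    λ_2+ρ ↦ (8, 0)
    λ_3+ρ ↦ (10, 3)
    λ_4+ρ ↦ (8, 0)
    λ_5+ρ ↦ (8, 0)
    λ_6+ρ ↦ (1, 11)
    λ_7+ρ ↦ (6, 2)
    λ_8+ρ ↦ (1, 11)
    λ_9+ρ ↦ (1, 11)
    λ_10+ρ ↦ (10, 3)
    λ_11+ρ ↦ (6, 6)
    λ_12+ρ ↦ (6, 2)
    λ_13+ρ ↦ (1, 11)

Partition of {1..13} into 5 W_13-dot-orbits:

[[1, 6, 8, 9, 13], [2, 4, 5], [3, 10], [7, 12], [11]]


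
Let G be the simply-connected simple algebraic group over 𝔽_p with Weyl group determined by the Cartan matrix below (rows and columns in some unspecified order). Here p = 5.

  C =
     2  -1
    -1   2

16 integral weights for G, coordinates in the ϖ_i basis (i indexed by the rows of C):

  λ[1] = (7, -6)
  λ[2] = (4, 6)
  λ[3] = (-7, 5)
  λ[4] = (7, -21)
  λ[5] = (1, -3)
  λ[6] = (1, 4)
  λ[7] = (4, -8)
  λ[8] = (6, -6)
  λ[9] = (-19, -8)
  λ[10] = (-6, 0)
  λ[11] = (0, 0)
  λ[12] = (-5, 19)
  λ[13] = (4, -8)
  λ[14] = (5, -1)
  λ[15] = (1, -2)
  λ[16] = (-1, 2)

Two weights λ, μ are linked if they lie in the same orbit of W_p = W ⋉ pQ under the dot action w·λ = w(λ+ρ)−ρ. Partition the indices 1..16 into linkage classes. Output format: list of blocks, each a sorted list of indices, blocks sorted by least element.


Root system A_2: the 2×2 matrix C matches after relabeling.

Folding the 16 weights λ_j+ρ into Ā_5 (reps in the given 2-coord order):

  λ_1 → (0, 2)
  λ_2 → (0, 2)
  λ_3 → (4, 1)
  λ_4 → (0, 2)
  λ_5 → (0, 2)
  λ_6 → (0, 3)
  λ_7 → (0, 3)
  λ_8 → (0, 3)
  λ_9 → (0, 2)
  λ_10 → (1, 4)
  λ_11 → (1, 1)
  λ_12 → (4, 1)
  λ_13 → (0, 3)
  λ_14 → (4, 1)
  λ_15 → (1, 1)
  λ_16 → (0, 3)

Linkage partition of the 16 weights (5 classes, p=5):

[[1, 2, 4, 5, 9], [3, 12, 14], [6, 7, 8, 13, 16], [10], [11, 15]]
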